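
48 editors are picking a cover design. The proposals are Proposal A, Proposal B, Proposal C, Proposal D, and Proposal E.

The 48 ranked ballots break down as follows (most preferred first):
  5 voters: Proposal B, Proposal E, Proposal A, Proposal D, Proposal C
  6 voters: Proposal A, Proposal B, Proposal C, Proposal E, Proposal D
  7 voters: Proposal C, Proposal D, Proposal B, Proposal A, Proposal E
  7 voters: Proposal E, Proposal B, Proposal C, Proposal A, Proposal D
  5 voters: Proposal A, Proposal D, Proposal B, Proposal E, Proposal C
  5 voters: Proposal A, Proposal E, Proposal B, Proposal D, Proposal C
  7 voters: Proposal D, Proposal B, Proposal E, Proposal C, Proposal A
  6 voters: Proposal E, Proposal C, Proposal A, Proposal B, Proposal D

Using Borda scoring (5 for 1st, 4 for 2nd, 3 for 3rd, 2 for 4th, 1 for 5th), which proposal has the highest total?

Proposal A: 5×3 + 6×5 + 7×2 + 7×2 + 5×5 + 5×5 + 7×1 + 6×3 = 148
Proposal B: 5×5 + 6×4 + 7×3 + 7×4 + 5×3 + 5×3 + 7×4 + 6×2 = 168
Proposal C: 5×1 + 6×3 + 7×5 + 7×3 + 5×1 + 5×1 + 7×2 + 6×4 = 127
Proposal D: 5×2 + 6×1 + 7×4 + 7×1 + 5×4 + 5×2 + 7×5 + 6×1 = 122
Proposal E: 5×4 + 6×2 + 7×1 + 7×5 + 5×2 + 5×4 + 7×3 + 6×5 = 155

Proposal B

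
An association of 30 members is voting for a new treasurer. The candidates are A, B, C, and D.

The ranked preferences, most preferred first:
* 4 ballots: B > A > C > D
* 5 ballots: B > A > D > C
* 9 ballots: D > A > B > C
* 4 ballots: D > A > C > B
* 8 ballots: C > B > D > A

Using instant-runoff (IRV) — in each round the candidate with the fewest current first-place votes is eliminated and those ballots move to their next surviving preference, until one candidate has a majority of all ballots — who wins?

B

Round 1: A 0, B 9, C 8, D 13. A eliminated.
Round 2: B 9, C 8, D 13. C eliminated.
Round 3: B 17, D 13. B has a majority (≥16).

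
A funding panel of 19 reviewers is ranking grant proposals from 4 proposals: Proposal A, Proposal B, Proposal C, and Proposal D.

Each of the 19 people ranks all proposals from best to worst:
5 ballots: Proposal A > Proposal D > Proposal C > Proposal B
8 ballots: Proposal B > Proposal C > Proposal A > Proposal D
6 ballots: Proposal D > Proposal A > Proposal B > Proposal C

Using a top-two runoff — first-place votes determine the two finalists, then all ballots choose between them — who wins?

Proposal D

Round 1 first-place votes: Proposal A 5, Proposal B 8, Proposal C 0, Proposal D 6. Proposal B and Proposal D advance.
Runoff: Proposal B is ranked above Proposal D on 8 ballots, Proposal D above Proposal B on 11.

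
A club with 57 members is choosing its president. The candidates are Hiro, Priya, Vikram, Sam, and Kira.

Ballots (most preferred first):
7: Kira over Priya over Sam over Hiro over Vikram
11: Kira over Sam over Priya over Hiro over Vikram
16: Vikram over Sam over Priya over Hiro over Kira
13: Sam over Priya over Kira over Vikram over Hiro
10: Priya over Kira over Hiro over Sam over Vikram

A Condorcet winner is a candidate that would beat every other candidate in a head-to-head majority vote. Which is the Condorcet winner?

Sam

Sam vs Hiro: 47–10
Sam vs Priya: 40–17
Sam vs Vikram: 41–16
Sam vs Kira: 29–28
Sam beats every other candidate.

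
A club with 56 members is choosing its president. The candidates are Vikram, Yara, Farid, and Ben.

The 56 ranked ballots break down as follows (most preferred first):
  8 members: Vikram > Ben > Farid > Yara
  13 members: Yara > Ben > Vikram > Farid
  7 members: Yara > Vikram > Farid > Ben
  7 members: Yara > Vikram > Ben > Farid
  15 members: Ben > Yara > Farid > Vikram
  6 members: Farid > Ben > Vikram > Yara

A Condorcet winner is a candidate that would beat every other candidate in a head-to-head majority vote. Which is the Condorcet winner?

Ben vs Vikram: 34–22
Ben vs Yara: 29–27
Ben vs Farid: 43–13
Ben beats every other candidate.

Ben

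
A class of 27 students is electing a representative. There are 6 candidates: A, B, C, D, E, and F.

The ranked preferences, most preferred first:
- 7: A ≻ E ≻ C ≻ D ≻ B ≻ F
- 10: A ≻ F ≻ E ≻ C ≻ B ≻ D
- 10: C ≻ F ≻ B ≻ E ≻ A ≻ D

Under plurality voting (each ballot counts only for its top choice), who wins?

First-place votes: A 17, B 0, C 10, D 0, E 0, F 0.

A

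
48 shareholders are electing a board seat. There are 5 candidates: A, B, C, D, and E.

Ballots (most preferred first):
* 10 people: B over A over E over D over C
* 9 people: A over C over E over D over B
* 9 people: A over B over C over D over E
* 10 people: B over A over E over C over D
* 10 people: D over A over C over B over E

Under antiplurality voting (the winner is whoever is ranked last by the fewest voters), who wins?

Last-place votes: A 0, B 9, C 10, D 10, E 19.

A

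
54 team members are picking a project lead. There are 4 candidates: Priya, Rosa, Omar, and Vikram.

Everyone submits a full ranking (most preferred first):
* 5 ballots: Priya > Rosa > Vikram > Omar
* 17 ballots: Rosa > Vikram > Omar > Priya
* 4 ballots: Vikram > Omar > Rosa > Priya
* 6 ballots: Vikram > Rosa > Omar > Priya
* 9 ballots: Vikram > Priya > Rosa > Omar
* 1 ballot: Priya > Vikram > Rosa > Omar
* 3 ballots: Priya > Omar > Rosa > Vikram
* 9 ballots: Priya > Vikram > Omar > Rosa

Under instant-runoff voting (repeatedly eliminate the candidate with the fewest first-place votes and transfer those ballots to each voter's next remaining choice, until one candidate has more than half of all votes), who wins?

Vikram

Round 1: Priya 18, Rosa 17, Omar 0, Vikram 19. Omar eliminated.
Round 2: Priya 18, Rosa 17, Vikram 19. Rosa eliminated.
Round 3: Priya 18, Vikram 36. Vikram has a majority (≥28).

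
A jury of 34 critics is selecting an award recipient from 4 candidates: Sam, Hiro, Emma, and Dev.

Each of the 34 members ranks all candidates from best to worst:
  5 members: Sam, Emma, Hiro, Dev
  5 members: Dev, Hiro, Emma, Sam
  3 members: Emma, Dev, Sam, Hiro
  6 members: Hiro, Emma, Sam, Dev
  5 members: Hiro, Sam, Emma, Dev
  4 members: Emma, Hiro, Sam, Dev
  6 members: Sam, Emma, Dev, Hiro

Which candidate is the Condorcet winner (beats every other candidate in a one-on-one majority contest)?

Emma vs Sam: 18–16
Emma vs Hiro: 18–16
Emma vs Dev: 29–5
Emma beats every other candidate.

Emma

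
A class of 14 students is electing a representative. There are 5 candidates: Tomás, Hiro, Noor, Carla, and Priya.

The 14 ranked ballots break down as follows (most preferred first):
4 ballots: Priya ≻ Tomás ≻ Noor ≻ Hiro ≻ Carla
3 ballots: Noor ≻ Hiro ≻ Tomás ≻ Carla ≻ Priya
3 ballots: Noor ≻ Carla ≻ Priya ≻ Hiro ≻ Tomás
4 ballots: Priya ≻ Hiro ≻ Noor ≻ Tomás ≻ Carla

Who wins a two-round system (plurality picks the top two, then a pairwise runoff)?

Round 1 first-place votes: Tomás 0, Hiro 0, Noor 6, Carla 0, Priya 8. Priya and Noor advance.
Runoff: Priya is ranked above Noor on 8 ballots, Noor above Priya on 6.

Priya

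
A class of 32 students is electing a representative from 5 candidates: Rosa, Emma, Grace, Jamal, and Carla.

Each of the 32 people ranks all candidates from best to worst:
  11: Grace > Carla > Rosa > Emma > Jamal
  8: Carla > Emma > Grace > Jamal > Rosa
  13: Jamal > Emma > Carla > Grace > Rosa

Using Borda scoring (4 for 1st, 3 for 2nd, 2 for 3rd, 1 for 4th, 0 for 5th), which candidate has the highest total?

Rosa: 11×2 + 8×0 + 13×0 = 22
Emma: 11×1 + 8×3 + 13×3 = 74
Grace: 11×4 + 8×2 + 13×1 = 73
Jamal: 11×0 + 8×1 + 13×4 = 60
Carla: 11×3 + 8×4 + 13×2 = 91

Carla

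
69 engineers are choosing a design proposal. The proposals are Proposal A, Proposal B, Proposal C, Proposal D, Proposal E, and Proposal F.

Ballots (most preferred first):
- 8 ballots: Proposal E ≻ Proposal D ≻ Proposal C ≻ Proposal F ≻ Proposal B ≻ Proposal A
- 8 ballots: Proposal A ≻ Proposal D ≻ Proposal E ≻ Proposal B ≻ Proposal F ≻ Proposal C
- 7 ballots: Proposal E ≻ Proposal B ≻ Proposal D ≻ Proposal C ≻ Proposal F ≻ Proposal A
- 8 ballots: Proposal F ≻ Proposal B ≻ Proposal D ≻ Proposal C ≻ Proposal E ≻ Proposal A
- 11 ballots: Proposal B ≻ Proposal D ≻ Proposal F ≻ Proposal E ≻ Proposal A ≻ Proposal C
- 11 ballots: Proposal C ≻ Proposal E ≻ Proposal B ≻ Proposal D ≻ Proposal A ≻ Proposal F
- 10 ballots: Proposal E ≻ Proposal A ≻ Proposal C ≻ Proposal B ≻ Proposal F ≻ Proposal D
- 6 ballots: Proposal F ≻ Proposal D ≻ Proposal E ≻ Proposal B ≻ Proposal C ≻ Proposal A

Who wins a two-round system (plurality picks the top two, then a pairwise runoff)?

Round 1 first-place votes: Proposal A 8, Proposal B 11, Proposal C 11, Proposal D 0, Proposal E 25, Proposal F 14. Proposal E and Proposal F advance.
Runoff: Proposal E is ranked above Proposal F on 44 ballots, Proposal F above Proposal E on 25.

Proposal E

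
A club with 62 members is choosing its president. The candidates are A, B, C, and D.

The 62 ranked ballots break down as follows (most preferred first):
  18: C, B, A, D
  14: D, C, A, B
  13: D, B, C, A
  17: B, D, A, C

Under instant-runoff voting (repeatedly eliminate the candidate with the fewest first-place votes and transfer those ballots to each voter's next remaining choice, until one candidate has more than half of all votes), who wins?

D

Round 1: A 0, B 17, C 18, D 27. A eliminated.
Round 2: B 17, C 18, D 27. B eliminated.
Round 3: C 18, D 44. D has a majority (≥32).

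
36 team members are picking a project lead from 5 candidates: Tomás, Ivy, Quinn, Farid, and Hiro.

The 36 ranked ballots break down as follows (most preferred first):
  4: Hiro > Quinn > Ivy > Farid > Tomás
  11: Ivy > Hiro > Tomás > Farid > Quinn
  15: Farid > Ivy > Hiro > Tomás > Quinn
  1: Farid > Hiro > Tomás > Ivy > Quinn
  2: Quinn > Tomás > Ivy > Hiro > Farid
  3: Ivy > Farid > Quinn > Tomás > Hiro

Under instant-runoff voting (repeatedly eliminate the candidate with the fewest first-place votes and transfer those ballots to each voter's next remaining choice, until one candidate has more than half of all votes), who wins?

Ivy

Round 1: Tomás 0, Ivy 14, Quinn 2, Farid 16, Hiro 4. Tomás eliminated.
Round 2: Ivy 14, Quinn 2, Farid 16, Hiro 4. Quinn eliminated.
Round 3: Ivy 16, Farid 16, Hiro 4. Hiro eliminated.
Round 4: Ivy 20, Farid 16. Ivy has a majority (≥19).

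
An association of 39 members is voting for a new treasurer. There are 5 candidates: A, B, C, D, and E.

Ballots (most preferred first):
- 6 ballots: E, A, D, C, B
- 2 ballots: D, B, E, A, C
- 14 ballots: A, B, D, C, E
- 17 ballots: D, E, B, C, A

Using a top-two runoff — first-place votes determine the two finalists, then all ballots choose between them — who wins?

A

Round 1 first-place votes: A 14, B 0, C 0, D 19, E 6. D and A advance.
Runoff: D is ranked above A on 19 ballots, A above D on 20.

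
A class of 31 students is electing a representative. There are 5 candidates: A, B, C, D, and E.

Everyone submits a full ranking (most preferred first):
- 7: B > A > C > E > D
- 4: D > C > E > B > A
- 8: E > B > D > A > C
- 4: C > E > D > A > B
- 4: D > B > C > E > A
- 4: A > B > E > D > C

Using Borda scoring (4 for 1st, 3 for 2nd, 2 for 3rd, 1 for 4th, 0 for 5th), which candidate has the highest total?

A: 7×3 + 4×0 + 8×1 + 4×1 + 4×0 + 4×4 = 49
B: 7×4 + 4×1 + 8×3 + 4×0 + 4×3 + 4×3 = 80
C: 7×2 + 4×3 + 8×0 + 4×4 + 4×2 + 4×0 = 50
D: 7×0 + 4×4 + 8×2 + 4×2 + 4×4 + 4×1 = 60
E: 7×1 + 4×2 + 8×4 + 4×3 + 4×1 + 4×2 = 71

B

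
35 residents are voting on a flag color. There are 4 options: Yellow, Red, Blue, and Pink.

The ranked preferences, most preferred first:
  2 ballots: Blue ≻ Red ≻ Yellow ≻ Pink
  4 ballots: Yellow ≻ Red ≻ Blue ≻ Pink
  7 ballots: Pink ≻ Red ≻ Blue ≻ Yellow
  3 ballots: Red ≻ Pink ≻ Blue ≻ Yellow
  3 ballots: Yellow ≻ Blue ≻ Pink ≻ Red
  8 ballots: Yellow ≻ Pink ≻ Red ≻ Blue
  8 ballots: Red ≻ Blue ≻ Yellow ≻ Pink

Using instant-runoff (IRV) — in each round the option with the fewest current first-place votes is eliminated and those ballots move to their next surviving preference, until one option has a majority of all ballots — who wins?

Red

Round 1: Yellow 15, Red 11, Blue 2, Pink 7. Blue eliminated.
Round 2: Yellow 15, Red 13, Pink 7. Pink eliminated.
Round 3: Yellow 15, Red 20. Red has a majority (≥18).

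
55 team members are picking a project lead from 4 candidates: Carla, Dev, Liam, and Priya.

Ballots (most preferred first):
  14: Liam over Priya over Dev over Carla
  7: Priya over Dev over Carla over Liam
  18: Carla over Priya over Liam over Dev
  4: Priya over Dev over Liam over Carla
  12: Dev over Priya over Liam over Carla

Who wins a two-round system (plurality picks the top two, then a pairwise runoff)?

Liam

Round 1 first-place votes: Carla 18, Dev 12, Liam 14, Priya 11. Carla and Liam advance.
Runoff: Carla is ranked above Liam on 25 ballots, Liam above Carla on 30.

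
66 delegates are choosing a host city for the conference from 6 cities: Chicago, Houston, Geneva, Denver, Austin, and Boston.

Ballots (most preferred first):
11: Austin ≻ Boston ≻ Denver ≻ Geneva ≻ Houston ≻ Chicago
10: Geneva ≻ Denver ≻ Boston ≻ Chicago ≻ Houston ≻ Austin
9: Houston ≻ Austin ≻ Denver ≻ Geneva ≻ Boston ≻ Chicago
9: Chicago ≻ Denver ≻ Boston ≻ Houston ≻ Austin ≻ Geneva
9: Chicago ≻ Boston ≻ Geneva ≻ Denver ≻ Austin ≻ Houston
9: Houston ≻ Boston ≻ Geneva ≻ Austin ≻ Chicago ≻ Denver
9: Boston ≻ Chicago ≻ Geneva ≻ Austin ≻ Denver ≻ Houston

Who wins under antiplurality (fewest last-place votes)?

Boston

Last-place votes: Chicago 20, Houston 18, Geneva 9, Denver 9, Austin 10, Boston 0.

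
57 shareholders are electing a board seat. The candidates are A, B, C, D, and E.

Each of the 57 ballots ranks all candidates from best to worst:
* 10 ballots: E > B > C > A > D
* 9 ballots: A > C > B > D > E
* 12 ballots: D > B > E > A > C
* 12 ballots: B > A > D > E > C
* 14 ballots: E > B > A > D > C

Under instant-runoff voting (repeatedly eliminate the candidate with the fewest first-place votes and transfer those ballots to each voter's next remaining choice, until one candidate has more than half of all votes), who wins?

B

Round 1: A 9, B 12, C 0, D 12, E 24. C eliminated.
Round 2: A 9, B 12, D 12, E 24. A eliminated.
Round 3: B 21, D 12, E 24. D eliminated.
Round 4: B 33, E 24. B has a majority (≥29).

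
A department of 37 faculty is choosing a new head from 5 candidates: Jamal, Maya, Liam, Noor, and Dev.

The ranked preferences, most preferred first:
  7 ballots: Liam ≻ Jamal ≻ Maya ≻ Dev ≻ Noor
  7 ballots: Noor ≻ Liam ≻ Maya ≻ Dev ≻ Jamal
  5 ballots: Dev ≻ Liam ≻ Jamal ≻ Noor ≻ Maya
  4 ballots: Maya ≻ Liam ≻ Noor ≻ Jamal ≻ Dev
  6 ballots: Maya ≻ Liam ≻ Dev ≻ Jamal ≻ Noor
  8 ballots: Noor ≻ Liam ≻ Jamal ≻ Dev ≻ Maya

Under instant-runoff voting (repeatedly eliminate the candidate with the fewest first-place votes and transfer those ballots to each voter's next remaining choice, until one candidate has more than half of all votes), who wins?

Round 1: Jamal 0, Maya 10, Liam 7, Noor 15, Dev 5. Jamal eliminated.
Round 2: Maya 10, Liam 7, Noor 15, Dev 5. Dev eliminated.
Round 3: Maya 10, Liam 12, Noor 15. Maya eliminated.
Round 4: Liam 22, Noor 15. Liam has a majority (≥19).

Liam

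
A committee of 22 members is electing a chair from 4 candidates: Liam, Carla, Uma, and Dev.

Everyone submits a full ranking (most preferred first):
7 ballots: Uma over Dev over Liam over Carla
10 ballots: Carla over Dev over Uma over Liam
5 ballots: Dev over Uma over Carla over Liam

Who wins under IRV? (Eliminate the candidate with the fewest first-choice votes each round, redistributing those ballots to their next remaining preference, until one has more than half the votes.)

Round 1: Liam 0, Carla 10, Uma 7, Dev 5. Liam eliminated.
Round 2: Carla 10, Uma 7, Dev 5. Dev eliminated.
Round 3: Carla 10, Uma 12. Uma has a majority (≥12).

Uma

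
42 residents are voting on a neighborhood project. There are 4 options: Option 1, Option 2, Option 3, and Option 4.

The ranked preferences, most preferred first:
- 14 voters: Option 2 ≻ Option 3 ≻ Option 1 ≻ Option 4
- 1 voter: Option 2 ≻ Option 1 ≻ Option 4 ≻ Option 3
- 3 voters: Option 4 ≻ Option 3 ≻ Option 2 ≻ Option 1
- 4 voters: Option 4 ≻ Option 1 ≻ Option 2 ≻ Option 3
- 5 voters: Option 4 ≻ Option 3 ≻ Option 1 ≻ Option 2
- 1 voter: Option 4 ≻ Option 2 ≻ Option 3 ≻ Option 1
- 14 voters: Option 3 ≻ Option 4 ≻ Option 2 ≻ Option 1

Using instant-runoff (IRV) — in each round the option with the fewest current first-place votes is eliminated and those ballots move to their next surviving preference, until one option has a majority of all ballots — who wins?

Option 3

Round 1: Option 1 0, Option 2 15, Option 3 14, Option 4 13. Option 1 eliminated.
Round 2: Option 2 15, Option 3 14, Option 4 13. Option 4 eliminated.
Round 3: Option 2 20, Option 3 22. Option 3 has a majority (≥22).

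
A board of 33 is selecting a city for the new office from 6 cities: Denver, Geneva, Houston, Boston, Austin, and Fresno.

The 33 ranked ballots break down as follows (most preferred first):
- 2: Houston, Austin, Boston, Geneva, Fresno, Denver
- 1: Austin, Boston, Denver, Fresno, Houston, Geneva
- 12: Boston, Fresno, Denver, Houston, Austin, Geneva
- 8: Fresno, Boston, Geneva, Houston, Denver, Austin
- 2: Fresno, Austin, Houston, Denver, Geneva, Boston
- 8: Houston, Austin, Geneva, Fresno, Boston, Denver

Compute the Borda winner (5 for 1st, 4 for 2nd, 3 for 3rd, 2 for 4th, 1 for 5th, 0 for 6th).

Fresno

Denver: 2×0 + 1×3 + 12×3 + 8×1 + 2×2 + 8×0 = 51
Geneva: 2×2 + 1×0 + 12×0 + 8×3 + 2×1 + 8×3 = 54
Houston: 2×5 + 1×1 + 12×2 + 8×2 + 2×3 + 8×5 = 97
Boston: 2×3 + 1×4 + 12×5 + 8×4 + 2×0 + 8×1 = 110
Austin: 2×4 + 1×5 + 12×1 + 8×0 + 2×4 + 8×4 = 65
Fresno: 2×1 + 1×2 + 12×4 + 8×5 + 2×5 + 8×2 = 118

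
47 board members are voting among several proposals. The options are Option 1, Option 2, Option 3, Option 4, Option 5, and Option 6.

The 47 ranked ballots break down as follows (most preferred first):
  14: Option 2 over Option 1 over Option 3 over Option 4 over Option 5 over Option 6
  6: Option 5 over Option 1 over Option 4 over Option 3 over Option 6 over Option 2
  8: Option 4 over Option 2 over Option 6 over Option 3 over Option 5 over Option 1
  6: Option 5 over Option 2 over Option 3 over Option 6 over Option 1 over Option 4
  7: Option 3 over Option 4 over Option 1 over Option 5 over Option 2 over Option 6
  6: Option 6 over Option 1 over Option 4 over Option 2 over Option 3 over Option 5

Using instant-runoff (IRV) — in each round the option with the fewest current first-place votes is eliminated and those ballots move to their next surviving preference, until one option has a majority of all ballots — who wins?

Option 4

Round 1: Option 1 0, Option 2 14, Option 3 7, Option 4 8, Option 5 12, Option 6 6. Option 1 eliminated.
Round 2: Option 2 14, Option 3 7, Option 4 8, Option 5 12, Option 6 6. Option 6 eliminated.
Round 3: Option 2 14, Option 3 7, Option 4 14, Option 5 12. Option 3 eliminated.
Round 4: Option 2 14, Option 4 21, Option 5 12. Option 5 eliminated.
Round 5: Option 2 20, Option 4 27. Option 4 has a majority (≥24).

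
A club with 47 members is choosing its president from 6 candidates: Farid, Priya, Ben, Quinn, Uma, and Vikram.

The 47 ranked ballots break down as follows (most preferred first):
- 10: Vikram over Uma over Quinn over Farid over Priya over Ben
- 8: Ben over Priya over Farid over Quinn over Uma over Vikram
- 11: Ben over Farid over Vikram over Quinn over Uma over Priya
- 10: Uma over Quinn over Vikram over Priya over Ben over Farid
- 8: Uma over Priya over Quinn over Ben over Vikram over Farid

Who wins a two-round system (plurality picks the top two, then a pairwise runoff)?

Round 1 first-place votes: Farid 0, Priya 0, Ben 19, Quinn 0, Uma 18, Vikram 10. Ben and Uma advance.
Runoff: Ben is ranked above Uma on 19 ballots, Uma above Ben on 28.

Uma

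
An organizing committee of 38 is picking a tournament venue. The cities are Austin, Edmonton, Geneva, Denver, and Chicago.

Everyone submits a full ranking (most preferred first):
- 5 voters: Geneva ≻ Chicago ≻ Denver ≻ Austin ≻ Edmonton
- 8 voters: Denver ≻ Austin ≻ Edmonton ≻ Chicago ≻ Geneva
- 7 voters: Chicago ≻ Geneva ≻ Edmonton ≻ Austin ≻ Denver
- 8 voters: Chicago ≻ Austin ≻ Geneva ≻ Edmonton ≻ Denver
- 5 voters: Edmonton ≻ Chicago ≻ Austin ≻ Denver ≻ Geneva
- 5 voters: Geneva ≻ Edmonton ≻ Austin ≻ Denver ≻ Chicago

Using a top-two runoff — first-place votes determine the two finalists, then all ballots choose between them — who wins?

Chicago

Round 1 first-place votes: Austin 0, Edmonton 5, Geneva 10, Denver 8, Chicago 15. Chicago and Geneva advance.
Runoff: Chicago is ranked above Geneva on 28 ballots, Geneva above Chicago on 10.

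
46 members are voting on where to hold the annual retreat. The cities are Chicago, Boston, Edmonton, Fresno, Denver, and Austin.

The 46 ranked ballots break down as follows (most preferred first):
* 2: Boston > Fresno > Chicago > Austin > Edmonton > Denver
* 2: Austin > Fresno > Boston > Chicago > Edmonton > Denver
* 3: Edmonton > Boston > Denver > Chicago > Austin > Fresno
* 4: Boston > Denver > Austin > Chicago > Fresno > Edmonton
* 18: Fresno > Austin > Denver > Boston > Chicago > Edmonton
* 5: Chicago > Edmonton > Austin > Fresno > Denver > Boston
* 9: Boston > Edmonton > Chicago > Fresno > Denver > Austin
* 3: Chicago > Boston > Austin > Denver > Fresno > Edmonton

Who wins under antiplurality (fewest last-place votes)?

Last-place votes: Chicago 0, Boston 5, Edmonton 25, Fresno 3, Denver 4, Austin 9.

Chicago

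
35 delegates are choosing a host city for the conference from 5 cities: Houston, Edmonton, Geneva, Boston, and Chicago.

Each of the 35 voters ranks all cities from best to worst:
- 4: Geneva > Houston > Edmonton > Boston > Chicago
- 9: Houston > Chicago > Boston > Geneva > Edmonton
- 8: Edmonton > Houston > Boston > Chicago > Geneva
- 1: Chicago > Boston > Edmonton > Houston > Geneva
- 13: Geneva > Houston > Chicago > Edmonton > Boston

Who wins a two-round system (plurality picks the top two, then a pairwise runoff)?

Houston

Round 1 first-place votes: Houston 9, Edmonton 8, Geneva 17, Boston 0, Chicago 1. Geneva and Houston advance.
Runoff: Geneva is ranked above Houston on 17 ballots, Houston above Geneva on 18.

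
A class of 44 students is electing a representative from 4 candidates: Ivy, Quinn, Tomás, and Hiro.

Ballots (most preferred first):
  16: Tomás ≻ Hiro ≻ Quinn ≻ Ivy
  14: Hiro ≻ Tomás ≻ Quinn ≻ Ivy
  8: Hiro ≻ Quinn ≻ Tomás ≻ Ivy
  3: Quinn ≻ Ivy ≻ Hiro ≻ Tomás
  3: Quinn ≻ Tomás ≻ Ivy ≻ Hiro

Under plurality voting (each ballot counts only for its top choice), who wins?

Hiro

First-place votes: Ivy 0, Quinn 6, Tomás 16, Hiro 22.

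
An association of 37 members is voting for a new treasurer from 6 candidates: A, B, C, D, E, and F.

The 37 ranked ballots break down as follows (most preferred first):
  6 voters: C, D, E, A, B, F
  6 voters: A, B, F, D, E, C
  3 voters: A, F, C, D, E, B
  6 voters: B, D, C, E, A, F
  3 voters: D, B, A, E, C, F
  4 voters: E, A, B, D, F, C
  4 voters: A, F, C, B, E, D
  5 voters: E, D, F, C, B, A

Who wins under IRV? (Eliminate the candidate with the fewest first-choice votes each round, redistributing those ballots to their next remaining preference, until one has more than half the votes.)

Round 1: A 13, B 6, C 6, D 3, E 9, F 0. F eliminated.
Round 2: A 13, B 6, C 6, D 3, E 9. D eliminated.
Round 3: A 13, B 9, C 6, E 9. C eliminated.
Round 4: A 13, B 9, E 15. B eliminated.
Round 5: A 16, E 21. E has a majority (≥19).

E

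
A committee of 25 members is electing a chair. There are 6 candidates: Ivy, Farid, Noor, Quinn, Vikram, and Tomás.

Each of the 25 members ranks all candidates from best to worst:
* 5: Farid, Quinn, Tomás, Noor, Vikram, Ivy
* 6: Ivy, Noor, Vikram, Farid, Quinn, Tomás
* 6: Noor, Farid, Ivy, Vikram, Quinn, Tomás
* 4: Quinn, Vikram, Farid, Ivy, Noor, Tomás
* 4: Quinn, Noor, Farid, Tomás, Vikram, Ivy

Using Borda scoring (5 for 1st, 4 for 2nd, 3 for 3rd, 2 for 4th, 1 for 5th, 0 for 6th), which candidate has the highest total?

Farid

Ivy: 5×0 + 6×5 + 6×3 + 4×2 + 4×0 = 56
Farid: 5×5 + 6×2 + 6×4 + 4×3 + 4×3 = 85
Noor: 5×2 + 6×4 + 6×5 + 4×1 + 4×4 = 84
Quinn: 5×4 + 6×1 + 6×1 + 4×5 + 4×5 = 72
Vikram: 5×1 + 6×3 + 6×2 + 4×4 + 4×1 = 55
Tomás: 5×3 + 6×0 + 6×0 + 4×0 + 4×2 = 23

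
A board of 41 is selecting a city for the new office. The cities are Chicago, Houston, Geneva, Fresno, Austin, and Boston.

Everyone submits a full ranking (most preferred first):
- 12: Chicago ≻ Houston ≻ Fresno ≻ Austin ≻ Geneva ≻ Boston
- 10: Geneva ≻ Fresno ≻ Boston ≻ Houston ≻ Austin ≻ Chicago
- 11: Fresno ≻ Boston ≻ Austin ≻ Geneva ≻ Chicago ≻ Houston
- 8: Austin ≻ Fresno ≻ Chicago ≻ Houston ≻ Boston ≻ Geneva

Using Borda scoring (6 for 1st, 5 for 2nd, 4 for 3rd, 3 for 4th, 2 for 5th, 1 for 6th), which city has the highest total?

Fresno

Chicago: 12×6 + 10×1 + 11×2 + 8×4 = 136
Houston: 12×5 + 10×3 + 11×1 + 8×3 = 125
Geneva: 12×2 + 10×6 + 11×3 + 8×1 = 125
Fresno: 12×4 + 10×5 + 11×6 + 8×5 = 204
Austin: 12×3 + 10×2 + 11×4 + 8×6 = 148
Boston: 12×1 + 10×4 + 11×5 + 8×2 = 123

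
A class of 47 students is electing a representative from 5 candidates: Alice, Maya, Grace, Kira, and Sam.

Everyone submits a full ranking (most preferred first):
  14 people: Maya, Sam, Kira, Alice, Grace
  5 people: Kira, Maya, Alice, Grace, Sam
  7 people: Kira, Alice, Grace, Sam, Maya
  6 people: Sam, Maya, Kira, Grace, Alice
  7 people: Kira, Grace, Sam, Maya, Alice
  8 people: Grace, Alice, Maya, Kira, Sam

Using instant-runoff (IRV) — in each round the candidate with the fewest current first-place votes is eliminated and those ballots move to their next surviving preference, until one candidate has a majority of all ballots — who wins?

Round 1: Alice 0, Maya 14, Grace 8, Kira 19, Sam 6. Alice eliminated.
Round 2: Maya 14, Grace 8, Kira 19, Sam 6. Sam eliminated.
Round 3: Maya 20, Grace 8, Kira 19. Grace eliminated.
Round 4: Maya 28, Kira 19. Maya has a majority (≥24).

Maya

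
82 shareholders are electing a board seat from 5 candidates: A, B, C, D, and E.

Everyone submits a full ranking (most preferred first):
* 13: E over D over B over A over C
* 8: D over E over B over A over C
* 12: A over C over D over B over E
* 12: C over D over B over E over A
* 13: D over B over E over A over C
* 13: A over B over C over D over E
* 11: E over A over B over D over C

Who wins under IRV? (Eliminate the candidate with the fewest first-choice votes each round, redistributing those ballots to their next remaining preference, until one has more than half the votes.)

D

Round 1: A 25, B 0, C 12, D 21, E 24. B eliminated.
Round 2: A 25, C 12, D 21, E 24. C eliminated.
Round 3: A 25, D 33, E 24. E eliminated.
Round 4: A 36, D 46. D has a majority (≥42).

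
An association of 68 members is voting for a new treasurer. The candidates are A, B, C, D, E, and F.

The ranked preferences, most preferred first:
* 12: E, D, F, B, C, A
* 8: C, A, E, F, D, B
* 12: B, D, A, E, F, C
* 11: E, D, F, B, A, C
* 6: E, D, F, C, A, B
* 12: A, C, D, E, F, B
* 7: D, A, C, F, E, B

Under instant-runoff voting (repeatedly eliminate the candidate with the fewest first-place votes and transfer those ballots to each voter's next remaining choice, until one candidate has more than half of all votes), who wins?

Round 1: A 12, B 12, C 8, D 7, E 29, F 0. F eliminated.
Round 2: A 12, B 12, C 8, D 7, E 29. D eliminated.
Round 3: A 19, B 12, C 8, E 29. C eliminated.
Round 4: A 27, B 12, E 29. B eliminated.
Round 5: A 39, E 29. A has a majority (≥35).

A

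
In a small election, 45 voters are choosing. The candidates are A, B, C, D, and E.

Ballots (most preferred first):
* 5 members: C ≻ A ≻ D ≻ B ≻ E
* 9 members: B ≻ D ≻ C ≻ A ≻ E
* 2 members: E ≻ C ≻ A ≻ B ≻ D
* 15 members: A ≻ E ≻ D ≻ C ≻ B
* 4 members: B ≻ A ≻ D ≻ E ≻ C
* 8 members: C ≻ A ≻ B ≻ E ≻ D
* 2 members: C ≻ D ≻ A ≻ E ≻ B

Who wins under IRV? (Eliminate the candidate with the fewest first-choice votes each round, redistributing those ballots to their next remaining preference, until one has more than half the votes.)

Round 1: A 15, B 13, C 15, D 0, E 2. D eliminated.
Round 2: A 15, B 13, C 15, E 2. E eliminated.
Round 3: A 15, B 13, C 17. B eliminated.
Round 4: A 19, C 26. C has a majority (≥23).

C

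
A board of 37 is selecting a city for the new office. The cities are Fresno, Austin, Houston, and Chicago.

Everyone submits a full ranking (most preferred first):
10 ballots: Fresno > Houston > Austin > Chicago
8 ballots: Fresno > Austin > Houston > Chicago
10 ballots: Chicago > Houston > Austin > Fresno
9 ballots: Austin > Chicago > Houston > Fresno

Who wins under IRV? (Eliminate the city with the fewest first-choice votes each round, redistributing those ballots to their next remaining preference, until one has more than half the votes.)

Chicago

Round 1: Fresno 18, Austin 9, Houston 0, Chicago 10. Houston eliminated.
Round 2: Fresno 18, Austin 9, Chicago 10. Austin eliminated.
Round 3: Fresno 18, Chicago 19. Chicago has a majority (≥19).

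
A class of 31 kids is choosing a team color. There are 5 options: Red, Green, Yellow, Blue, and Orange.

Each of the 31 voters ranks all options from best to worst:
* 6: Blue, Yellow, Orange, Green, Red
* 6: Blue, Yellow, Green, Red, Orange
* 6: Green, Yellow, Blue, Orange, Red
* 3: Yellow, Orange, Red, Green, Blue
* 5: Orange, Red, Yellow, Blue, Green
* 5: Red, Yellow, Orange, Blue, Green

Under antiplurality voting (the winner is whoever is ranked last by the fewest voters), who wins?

Yellow

Last-place votes: Red 12, Green 10, Yellow 0, Blue 3, Orange 6.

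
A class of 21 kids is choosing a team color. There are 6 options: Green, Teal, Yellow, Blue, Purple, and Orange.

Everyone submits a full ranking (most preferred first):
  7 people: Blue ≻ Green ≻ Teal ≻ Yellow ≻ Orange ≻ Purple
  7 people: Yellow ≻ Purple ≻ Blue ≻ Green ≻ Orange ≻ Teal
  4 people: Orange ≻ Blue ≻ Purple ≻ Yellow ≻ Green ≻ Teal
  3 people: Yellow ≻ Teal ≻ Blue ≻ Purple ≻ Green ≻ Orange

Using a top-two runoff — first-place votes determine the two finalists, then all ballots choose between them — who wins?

Blue

Round 1 first-place votes: Green 0, Teal 0, Yellow 10, Blue 7, Purple 0, Orange 4. Yellow and Blue advance.
Runoff: Yellow is ranked above Blue on 10 ballots, Blue above Yellow on 11.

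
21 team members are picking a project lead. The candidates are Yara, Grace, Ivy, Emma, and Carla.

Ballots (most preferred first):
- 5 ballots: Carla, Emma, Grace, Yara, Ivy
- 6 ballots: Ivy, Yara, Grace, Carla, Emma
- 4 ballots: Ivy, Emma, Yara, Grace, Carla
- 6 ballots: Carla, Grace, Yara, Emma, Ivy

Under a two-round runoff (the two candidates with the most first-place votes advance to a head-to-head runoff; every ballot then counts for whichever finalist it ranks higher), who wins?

Carla

Round 1 first-place votes: Yara 0, Grace 0, Ivy 10, Emma 0, Carla 11. Carla and Ivy advance.
Runoff: Carla is ranked above Ivy on 11 ballots, Ivy above Carla on 10.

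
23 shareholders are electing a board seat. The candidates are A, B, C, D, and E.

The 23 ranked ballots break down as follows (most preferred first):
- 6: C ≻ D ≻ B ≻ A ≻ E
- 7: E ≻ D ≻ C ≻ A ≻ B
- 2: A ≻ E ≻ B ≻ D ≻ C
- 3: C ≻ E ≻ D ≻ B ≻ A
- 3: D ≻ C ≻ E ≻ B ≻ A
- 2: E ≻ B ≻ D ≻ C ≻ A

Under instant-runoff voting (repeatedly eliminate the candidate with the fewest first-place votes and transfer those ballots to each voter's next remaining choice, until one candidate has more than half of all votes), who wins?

C

Round 1: A 2, B 0, C 9, D 3, E 9. B eliminated.
Round 2: A 2, C 9, D 3, E 9. A eliminated.
Round 3: C 9, D 3, E 11. D eliminated.
Round 4: C 12, E 11. C has a majority (≥12).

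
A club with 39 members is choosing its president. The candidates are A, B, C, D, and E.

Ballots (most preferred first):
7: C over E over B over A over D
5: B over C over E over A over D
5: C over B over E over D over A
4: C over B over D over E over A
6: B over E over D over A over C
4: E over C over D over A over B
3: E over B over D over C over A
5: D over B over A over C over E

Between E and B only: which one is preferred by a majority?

B

E is ranked above B on 14 ballots; B above E on 25.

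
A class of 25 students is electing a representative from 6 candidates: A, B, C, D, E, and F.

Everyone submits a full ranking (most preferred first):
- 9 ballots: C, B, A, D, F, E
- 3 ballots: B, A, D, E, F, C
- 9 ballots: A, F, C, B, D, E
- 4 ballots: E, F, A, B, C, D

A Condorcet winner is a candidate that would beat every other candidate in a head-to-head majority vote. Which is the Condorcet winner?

A vs B: 13–12
A vs C: 16–9
A vs D: 25–0
A vs E: 21–4
A vs F: 21–4
A beats every other candidate.

A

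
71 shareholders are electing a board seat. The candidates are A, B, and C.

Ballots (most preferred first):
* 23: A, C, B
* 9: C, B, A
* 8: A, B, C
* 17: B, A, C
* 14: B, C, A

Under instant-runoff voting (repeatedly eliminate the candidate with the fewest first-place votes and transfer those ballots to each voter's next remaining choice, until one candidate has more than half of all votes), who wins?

B

Round 1: A 31, B 31, C 9. C eliminated.
Round 2: A 31, B 40. B has a majority (≥36).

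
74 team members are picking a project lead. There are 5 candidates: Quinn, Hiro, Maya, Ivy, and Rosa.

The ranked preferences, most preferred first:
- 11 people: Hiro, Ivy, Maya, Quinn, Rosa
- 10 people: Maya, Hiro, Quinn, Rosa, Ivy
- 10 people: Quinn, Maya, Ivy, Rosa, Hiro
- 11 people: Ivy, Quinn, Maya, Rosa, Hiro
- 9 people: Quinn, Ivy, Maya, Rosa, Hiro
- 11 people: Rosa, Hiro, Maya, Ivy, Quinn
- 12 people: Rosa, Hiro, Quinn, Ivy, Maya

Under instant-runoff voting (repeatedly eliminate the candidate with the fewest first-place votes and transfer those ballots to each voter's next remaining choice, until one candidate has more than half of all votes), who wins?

Round 1: Quinn 19, Hiro 11, Maya 10, Ivy 11, Rosa 23. Maya eliminated.
Round 2: Quinn 19, Hiro 21, Ivy 11, Rosa 23. Ivy eliminated.
Round 3: Quinn 30, Hiro 21, Rosa 23. Hiro eliminated.
Round 4: Quinn 51, Rosa 23. Quinn has a majority (≥38).

Quinn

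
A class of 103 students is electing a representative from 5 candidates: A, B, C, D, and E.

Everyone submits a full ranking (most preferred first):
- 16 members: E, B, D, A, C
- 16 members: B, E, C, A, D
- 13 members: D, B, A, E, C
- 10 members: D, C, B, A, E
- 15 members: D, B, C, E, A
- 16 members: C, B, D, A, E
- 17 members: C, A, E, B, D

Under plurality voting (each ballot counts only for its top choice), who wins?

First-place votes: A 0, B 16, C 33, D 38, E 16.

D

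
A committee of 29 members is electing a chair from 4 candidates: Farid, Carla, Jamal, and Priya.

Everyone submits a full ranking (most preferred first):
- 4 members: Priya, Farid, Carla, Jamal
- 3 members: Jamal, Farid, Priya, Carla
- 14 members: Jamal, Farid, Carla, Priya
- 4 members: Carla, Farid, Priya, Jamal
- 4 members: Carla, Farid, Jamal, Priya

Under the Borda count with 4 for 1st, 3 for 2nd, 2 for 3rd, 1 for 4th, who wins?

Farid

Farid: 4×3 + 3×3 + 14×3 + 4×3 + 4×3 = 87
Carla: 4×2 + 3×1 + 14×2 + 4×4 + 4×4 = 71
Jamal: 4×1 + 3×4 + 14×4 + 4×1 + 4×2 = 84
Priya: 4×4 + 3×2 + 14×1 + 4×2 + 4×1 = 48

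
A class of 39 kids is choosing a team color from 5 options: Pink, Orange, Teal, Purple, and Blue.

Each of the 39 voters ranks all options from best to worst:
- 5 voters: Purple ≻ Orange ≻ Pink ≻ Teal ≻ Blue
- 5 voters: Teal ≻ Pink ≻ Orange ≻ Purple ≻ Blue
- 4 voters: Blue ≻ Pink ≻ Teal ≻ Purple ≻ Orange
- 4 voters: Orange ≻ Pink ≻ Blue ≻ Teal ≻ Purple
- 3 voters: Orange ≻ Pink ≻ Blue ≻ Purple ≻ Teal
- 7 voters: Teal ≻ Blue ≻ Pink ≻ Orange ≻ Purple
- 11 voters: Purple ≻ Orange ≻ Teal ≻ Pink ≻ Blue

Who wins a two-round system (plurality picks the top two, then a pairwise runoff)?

Round 1 first-place votes: Pink 0, Orange 7, Teal 12, Purple 16, Blue 4. Purple and Teal advance.
Runoff: Purple is ranked above Teal on 19 ballots, Teal above Purple on 20.

Teal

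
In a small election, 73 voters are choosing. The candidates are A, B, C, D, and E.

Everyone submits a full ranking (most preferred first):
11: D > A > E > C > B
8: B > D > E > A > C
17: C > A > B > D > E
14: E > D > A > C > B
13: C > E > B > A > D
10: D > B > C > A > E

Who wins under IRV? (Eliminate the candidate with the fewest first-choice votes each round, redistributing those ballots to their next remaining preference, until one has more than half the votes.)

Round 1: A 0, B 8, C 30, D 21, E 14. A eliminated.
Round 2: B 8, C 30, D 21, E 14. B eliminated.
Round 3: C 30, D 29, E 14. E eliminated.
Round 4: C 30, D 43. D has a majority (≥37).

D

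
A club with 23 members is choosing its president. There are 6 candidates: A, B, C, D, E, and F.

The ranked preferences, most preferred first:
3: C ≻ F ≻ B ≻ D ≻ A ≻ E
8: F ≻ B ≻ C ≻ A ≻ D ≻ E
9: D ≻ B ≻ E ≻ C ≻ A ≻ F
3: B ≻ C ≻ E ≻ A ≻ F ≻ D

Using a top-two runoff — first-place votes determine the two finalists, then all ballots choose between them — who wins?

Round 1 first-place votes: A 0, B 3, C 3, D 9, E 0, F 8. D and F advance.
Runoff: D is ranked above F on 9 ballots, F above D on 14.

F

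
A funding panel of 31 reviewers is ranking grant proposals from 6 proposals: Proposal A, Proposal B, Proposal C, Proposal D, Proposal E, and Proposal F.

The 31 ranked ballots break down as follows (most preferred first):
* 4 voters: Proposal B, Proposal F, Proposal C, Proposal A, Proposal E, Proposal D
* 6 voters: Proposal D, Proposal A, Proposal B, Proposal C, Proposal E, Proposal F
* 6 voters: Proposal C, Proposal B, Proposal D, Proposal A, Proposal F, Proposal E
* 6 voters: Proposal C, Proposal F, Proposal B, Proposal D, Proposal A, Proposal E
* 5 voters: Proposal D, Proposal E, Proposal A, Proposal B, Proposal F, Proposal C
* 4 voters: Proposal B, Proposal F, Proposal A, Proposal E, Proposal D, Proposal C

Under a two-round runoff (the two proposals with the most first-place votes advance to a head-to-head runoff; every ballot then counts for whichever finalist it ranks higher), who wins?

Proposal C

Round 1 first-place votes: Proposal A 0, Proposal B 8, Proposal C 12, Proposal D 11, Proposal E 0, Proposal F 0. Proposal C and Proposal D advance.
Runoff: Proposal C is ranked above Proposal D on 16 ballots, Proposal D above Proposal C on 15.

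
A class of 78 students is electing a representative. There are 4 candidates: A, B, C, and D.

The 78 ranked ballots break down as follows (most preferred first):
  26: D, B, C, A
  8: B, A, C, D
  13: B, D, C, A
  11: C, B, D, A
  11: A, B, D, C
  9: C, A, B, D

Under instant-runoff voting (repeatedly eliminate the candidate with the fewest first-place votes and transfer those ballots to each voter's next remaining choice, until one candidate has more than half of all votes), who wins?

Round 1: A 11, B 21, C 20, D 26. A eliminated.
Round 2: B 32, C 20, D 26. C eliminated.
Round 3: B 52, D 26. B has a majority (≥40).

B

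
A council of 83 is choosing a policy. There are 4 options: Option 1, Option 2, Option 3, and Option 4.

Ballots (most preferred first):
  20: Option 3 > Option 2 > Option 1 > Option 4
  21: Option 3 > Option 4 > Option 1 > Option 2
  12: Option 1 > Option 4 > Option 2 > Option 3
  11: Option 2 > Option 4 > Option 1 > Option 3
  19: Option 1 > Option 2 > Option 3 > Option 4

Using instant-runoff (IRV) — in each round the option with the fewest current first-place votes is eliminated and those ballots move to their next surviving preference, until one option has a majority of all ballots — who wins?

Round 1: Option 1 31, Option 2 11, Option 3 41, Option 4 0. Option 4 eliminated.
Round 2: Option 1 31, Option 2 11, Option 3 41. Option 2 eliminated.
Round 3: Option 1 42, Option 3 41. Option 1 has a majority (≥42).

Option 1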